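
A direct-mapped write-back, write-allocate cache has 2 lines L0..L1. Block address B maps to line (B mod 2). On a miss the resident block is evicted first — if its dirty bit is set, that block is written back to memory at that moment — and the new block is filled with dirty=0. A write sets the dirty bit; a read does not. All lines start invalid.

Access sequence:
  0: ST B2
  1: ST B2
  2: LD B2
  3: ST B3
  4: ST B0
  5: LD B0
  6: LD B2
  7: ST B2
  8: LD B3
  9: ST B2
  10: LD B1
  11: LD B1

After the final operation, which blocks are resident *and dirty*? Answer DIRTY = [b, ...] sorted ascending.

DIRTY = [2]

0: W B2 -> L0 miss  d=D]
1: W B2 -> L0 hit  d=D]
2: R B2 -> L0 hit  d=D]
3: W B3 -> L1 miss  d=D]
4: W B0 -> L0 miss wb->B2  d=D]
5: R B0 -> L0 hit  d=D]
6: R B2 -> L0 miss wb->B0  d=-]
7: W B2 -> L0 hit  d=D]
8: R B3 -> L1 hit  d=D]
9: W B2 -> L0 hit  d=D]
10: R B1 -> L1 miss wb->B3  d=-]
11: R B1 -> L1 hit  d=-]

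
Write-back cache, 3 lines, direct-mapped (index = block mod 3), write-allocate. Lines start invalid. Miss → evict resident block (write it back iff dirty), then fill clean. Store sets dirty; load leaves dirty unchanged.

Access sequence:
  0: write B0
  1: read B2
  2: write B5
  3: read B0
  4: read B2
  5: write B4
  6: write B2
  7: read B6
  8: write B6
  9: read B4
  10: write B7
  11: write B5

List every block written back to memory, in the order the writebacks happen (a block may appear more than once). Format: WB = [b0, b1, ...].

WB = [5, 0, 4, 2]

0: W B0 -> L0 miss  d=D]
1: R B2 -> L2 miss  d=-]
2: W B5 -> L2 miss  d=D]
3: R B0 -> L0 hit  d=D]
4: R B2 -> L2 miss wb->B5  d=-]
5: W B4 -> L1 miss  d=D]
6: W B2 -> L2 hit  d=D]
7: R B6 -> L0 miss wb->B0  d=-]
8: W B6 -> L0 hit  d=D]
9: R B4 -> L1 hit  d=D]
10: W B7 -> L1 miss wb->B4  d=D]
11: W B5 -> L2 miss wb->B2  d=D]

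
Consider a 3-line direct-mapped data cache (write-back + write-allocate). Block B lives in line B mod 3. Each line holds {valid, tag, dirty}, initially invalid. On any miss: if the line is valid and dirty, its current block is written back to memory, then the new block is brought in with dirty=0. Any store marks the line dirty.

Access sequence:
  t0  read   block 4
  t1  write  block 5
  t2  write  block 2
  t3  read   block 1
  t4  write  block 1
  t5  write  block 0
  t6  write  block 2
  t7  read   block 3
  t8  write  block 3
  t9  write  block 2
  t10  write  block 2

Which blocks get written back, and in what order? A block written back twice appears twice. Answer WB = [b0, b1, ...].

  0 | R B4 → L1 miss [-]
  1 | W B5 → L2 miss [D]
  2 | W B2 → L2 miss wb→B5 [D]
  3 | R B1 → L1 miss [-]
  4 | W B1 → L1 hit [D]
  5 | W B0 → L0 miss [D]
  6 | W B2 → L2 hit [D]
  7 | R B3 → L0 miss wb→B0 [-]
  8 | W B3 → L0 hit [D]
  9 | W B2 → L2 hit [D]
  10 | W B2 → L2 hit [D]

WB = [5, 0]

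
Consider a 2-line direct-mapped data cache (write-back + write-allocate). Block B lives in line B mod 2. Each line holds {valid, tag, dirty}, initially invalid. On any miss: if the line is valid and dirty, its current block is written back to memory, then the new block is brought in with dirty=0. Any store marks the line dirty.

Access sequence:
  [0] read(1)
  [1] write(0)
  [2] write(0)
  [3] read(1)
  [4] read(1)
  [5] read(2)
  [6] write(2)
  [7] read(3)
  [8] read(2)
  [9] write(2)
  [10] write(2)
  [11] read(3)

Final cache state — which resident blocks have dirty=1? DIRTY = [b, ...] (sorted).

DIRTY = [2]

  0 | R B1 → L1 miss [-]
  1 | W B0 → L0 miss [D]
  2 | W B0 → L0 hit [D]
  3 | R B1 → L1 hit [-]
  4 | R B1 → L1 hit [-]
  5 | R B2 → L0 miss wb→B0 [-]
  6 | W B2 → L0 hit [D]
  7 | R B3 → L1 miss [-]
  8 | R B2 → L0 hit [D]
  9 | W B2 → L0 hit [D]
  10 | W B2 → L0 hit [D]
  11 | R B3 → L1 hit [-]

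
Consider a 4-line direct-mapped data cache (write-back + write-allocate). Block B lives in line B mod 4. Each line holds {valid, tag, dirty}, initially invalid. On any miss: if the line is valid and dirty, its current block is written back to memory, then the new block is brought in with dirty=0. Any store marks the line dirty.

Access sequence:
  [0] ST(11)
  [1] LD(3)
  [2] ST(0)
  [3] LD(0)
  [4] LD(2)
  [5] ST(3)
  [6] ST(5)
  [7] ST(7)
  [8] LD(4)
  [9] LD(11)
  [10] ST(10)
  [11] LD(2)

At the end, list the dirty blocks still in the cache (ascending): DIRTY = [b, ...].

0: W B11 -> L3 miss  d=D]
1: R B3 -> L3 miss wb->B11  d=-]
2: W B0 -> L0 miss  d=D]
3: R B0 -> L0 hit  d=D]
4: R B2 -> L2 miss  d=-]
5: W B3 -> L3 hit  d=D]
6: W B5 -> L1 miss  d=D]
7: W B7 -> L3 miss wb->B3  d=D]
8: R B4 -> L0 miss wb->B0  d=-]
9: R B11 -> L3 miss wb->B7  d=-]
10: W B10 -> L2 miss  d=D]
11: R B2 -> L2 miss wb->B10  d=-]

DIRTY = [5]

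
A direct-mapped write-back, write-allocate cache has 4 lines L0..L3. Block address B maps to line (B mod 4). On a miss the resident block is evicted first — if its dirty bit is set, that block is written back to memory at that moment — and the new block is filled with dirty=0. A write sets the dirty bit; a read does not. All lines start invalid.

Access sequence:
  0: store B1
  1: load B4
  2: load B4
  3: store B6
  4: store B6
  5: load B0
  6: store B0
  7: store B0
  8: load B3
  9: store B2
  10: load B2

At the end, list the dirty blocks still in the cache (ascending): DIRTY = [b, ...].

0: W B1 -> L1 miss  d=D]
1: R B4 -> L0 miss  d=-]
2: R B4 -> L0 hit  d=-]
3: W B6 -> L2 miss  d=D]
4: W B6 -> L2 hit  d=D]
5: R B0 -> L0 miss  d=-]
6: W B0 -> L0 hit  d=D]
7: W B0 -> L0 hit  d=D]
8: R B3 -> L3 miss  d=-]
9: W B2 -> L2 miss wb->B6  d=D]
10: R B2 -> L2 hit  d=D]

DIRTY = [0, 1, 2]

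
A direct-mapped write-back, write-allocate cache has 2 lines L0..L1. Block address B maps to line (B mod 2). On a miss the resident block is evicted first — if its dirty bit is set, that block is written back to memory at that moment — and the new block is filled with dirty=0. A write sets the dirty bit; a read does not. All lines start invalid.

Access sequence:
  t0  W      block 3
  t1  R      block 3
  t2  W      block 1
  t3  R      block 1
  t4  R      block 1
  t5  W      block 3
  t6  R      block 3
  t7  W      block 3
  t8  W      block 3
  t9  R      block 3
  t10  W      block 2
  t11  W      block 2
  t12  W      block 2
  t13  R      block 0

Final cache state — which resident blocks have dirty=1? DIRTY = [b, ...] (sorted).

DIRTY = [3]

  0 | W B3 → L1 miss [D]
  1 | R B3 → L1 hit [D]
  2 | W B1 → L1 miss wb→B3 [D]
  3 | R B1 → L1 hit [D]
  4 | R B1 → L1 hit [D]
  5 | W B3 → L1 miss wb→B1 [D]
  6 | R B3 → L1 hit [D]
  7 | W B3 → L1 hit [D]
  8 | W B3 → L1 hit [D]
  9 | R B3 → L1 hit [D]
  10 | W B2 → L0 miss [D]
  11 | W B2 → L0 hit [D]
  12 | W B2 → L0 hit [D]
  13 | R B0 → L0 miss wb→B2 [-]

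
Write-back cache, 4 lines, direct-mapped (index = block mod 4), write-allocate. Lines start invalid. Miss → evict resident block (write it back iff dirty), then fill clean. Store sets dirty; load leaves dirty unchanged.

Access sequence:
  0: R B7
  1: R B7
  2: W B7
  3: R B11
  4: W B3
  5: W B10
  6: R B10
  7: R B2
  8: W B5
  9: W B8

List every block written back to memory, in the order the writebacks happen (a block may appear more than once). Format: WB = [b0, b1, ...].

  0 | R B7 → L3 miss [-]
  1 | R B7 → L3 hit [-]
  2 | W B7 → L3 hit [D]
  3 | R B11 → L3 miss wb→B7 [-]
  4 | W B3 → L3 miss [D]
  5 | W B10 → L2 miss [D]
  6 | R B10 → L2 hit [D]
  7 | R B2 → L2 miss wb→B10 [-]
  8 | W B5 → L1 miss [D]
  9 | W B8 → L0 miss [D]

WB = [7, 10]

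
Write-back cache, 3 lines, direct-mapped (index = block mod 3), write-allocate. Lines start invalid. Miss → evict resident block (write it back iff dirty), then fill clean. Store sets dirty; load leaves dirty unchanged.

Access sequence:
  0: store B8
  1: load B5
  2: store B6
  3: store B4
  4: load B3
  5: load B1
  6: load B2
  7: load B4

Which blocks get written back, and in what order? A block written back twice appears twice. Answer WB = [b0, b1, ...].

0: W B8 → L2 miss [D]
1: R B5 → L2 miss wb→B8 [-]
2: W B6 → L0 miss [D]
3: W B4 → L1 miss [D]
4: R B3 → L0 miss wb→B6 [-]
5: R B1 → L1 miss wb→B4 [-]
6: R B2 → L2 miss [-]
7: R B4 → L1 miss [-]

WB = [8, 6, 4]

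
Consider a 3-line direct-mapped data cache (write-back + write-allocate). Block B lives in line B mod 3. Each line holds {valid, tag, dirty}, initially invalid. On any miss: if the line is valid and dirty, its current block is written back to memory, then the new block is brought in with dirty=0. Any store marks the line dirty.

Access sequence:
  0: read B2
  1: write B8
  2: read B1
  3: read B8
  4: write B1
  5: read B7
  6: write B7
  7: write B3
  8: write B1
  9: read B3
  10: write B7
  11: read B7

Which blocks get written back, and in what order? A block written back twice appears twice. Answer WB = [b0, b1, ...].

WB = [1, 7, 1]

0: R B2 -> L2 miss  d=-]
1: W B8 -> L2 miss  d=D]
2: R B1 -> L1 miss  d=-]
3: R B8 -> L2 hit  d=D]
4: W B1 -> L1 hit  d=D]
5: R B7 -> L1 miss wb->B1  d=-]
6: W B7 -> L1 hit  d=D]
7: W B3 -> L0 miss  d=D]
8: W B1 -> L1 miss wb->B7  d=D]
9: R B3 -> L0 hit  d=D]
10: W B7 -> L1 miss wb->B1  d=D]
11: R B7 -> L1 hit  d=D]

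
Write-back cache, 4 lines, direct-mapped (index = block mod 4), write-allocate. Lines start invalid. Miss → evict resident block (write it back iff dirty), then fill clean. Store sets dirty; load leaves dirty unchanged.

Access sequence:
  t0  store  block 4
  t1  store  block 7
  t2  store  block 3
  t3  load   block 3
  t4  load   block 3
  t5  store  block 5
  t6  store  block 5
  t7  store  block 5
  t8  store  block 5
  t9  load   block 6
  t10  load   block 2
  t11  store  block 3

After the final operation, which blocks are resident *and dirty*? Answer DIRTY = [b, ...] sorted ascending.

DIRTY = [3, 4, 5]

  0 | W B4 → L0 miss [D]
  1 | W B7 → L3 miss [D]
  2 | W B3 → L3 miss wb→B7 [D]
  3 | R B3 → L3 hit [D]
  4 | R B3 → L3 hit [D]
  5 | W B5 → L1 miss [D]
  6 | W B5 → L1 hit [D]
  7 | W B5 → L1 hit [D]
  8 | W B5 → L1 hit [D]
  9 | R B6 → L2 miss [-]
  10 | R B2 → L2 miss [-]
  11 | W B3 → L3 hit [D]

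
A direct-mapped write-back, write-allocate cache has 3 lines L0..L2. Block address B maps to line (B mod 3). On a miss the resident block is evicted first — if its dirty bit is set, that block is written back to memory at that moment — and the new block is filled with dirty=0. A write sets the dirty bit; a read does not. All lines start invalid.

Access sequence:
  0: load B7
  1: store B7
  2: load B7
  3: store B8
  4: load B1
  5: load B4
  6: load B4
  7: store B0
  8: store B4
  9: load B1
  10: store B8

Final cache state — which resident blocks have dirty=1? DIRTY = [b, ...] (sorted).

0: R B7 → L1 miss [-]
1: W B7 → L1 hit [D]
2: R B7 → L1 hit [D]
3: W B8 → L2 miss [D]
4: R B1 → L1 miss wb→B7 [-]
5: R B4 → L1 miss [-]
6: R B4 → L1 hit [-]
7: W B0 → L0 miss [D]
8: W B4 → L1 hit [D]
9: R B1 → L1 miss wb→B4 [-]
10: W B8 → L2 hit [D]

DIRTY = [0, 8]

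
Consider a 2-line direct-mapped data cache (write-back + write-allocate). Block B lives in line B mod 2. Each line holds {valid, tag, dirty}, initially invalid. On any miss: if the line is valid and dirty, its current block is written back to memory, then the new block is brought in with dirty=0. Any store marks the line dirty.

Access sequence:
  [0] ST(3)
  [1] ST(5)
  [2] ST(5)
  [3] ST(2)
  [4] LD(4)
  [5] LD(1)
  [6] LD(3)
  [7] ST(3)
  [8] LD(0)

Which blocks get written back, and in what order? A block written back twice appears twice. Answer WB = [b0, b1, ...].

WB = [3, 2, 5]

  0 | W B3 → L1 miss [D]
  1 | W B5 → L1 miss wb→B3 [D]
  2 | W B5 → L1 hit [D]
  3 | W B2 → L0 miss [D]
  4 | R B4 → L0 miss wb→B2 [-]
  5 | R B1 → L1 miss wb→B5 [-]
  6 | R B3 → L1 miss [-]
  7 | W B3 → L1 hit [D]
  8 | R B0 → L0 miss [-]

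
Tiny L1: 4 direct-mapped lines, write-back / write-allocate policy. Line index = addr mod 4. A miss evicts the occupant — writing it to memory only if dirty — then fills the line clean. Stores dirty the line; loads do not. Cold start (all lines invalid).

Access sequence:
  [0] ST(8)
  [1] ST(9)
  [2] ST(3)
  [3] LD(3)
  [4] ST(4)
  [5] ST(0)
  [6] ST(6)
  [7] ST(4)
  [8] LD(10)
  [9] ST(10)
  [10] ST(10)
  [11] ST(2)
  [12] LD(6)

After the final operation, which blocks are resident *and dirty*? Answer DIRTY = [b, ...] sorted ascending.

DIRTY = [3, 4, 9]

0: W B8 → L0 miss [D]
1: W B9 → L1 miss [D]
2: W B3 → L3 miss [D]
3: R B3 → L3 hit [D]
4: W B4 → L0 miss wb→B8 [D]
5: W B0 → L0 miss wb→B4 [D]
6: W B6 → L2 miss [D]
7: W B4 → L0 miss wb→B0 [D]
8: R B10 → L2 miss wb→B6 [-]
9: W B10 → L2 hit [D]
10: W B10 → L2 hit [D]
11: W B2 → L2 miss wb→B10 [D]
12: R B6 → L2 miss wb→B2 [-]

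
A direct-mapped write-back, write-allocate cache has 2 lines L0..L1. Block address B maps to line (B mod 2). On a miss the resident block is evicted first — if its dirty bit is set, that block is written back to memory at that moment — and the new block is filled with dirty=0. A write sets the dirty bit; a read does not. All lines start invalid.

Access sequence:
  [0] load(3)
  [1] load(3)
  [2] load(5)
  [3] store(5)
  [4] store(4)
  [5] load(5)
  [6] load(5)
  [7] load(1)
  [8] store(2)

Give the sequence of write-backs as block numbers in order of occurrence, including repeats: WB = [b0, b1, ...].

WB = [5, 4]

0: R B3 → L1 miss [-]
1: R B3 → L1 hit [-]
2: R B5 → L1 miss [-]
3: W B5 → L1 hit [D]
4: W B4 → L0 miss [D]
5: R B5 → L1 hit [D]
6: R B5 → L1 hit [D]
7: R B1 → L1 miss wb→B5 [-]
8: W B2 → L0 miss wb→B4 [D]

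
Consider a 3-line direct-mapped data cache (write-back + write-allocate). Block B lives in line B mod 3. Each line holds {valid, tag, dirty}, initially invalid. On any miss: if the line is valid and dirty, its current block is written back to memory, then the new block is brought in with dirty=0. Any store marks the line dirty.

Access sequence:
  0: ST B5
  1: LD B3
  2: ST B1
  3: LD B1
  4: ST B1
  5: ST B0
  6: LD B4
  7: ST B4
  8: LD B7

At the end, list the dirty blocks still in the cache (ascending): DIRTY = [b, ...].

  0 | W B5 → L2 miss [D]
  1 | R B3 → L0 miss [-]
  2 | W B1 → L1 miss [D]
  3 | R B1 → L1 hit [D]
  4 | W B1 → L1 hit [D]
  5 | W B0 → L0 miss [D]
  6 | R B4 → L1 miss wb→B1 [-]
  7 | W B4 → L1 hit [D]
  8 | R B7 → L1 miss wb→B4 [-]

DIRTY = [0, 5]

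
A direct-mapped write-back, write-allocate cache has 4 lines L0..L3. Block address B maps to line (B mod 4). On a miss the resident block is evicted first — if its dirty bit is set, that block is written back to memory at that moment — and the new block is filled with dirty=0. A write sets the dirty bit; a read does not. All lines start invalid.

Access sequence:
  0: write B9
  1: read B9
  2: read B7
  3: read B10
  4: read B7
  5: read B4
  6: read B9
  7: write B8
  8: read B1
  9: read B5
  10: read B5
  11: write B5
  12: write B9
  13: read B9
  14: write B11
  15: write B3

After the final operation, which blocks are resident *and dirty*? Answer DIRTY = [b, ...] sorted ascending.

0: W B9 -> L1 miss  d=D]
1: R B9 -> L1 hit  d=D]
2: R B7 -> L3 miss  d=-]
3: R B10 -> L2 miss  d=-]
4: R B7 -> L3 hit  d=-]
5: R B4 -> L0 miss  d=-]
6: R B9 -> L1 hit  d=D]
7: W B8 -> L0 miss  d=D]
8: R B1 -> L1 miss wb->B9  d=-]
9: R B5 -> L1 miss  d=-]
10: R B5 -> L1 hit  d=-]
11: W B5 -> L1 hit  d=D]
12: W B9 -> L1 miss wb->B5  d=D]
13: R B9 -> L1 hit  d=D]
14: W B11 -> L3 miss  d=D]
15: W B3 -> L3 miss wb->B11  d=D]

DIRTY = [3, 8, 9]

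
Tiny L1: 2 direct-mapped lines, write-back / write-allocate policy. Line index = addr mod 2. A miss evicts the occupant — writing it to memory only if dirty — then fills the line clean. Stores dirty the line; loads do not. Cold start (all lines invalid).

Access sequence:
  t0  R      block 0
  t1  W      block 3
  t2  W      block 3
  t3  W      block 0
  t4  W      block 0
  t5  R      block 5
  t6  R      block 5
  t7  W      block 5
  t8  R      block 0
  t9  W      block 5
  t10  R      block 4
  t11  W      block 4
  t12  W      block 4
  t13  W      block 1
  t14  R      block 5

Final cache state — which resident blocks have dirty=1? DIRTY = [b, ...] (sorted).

DIRTY = [4]

0: R B0 → L0 miss [-]
1: W B3 → L1 miss [D]
2: W B3 → L1 hit [D]
3: W B0 → L0 hit [D]
4: W B0 → L0 hit [D]
5: R B5 → L1 miss wb→B3 [-]
6: R B5 → L1 hit [-]
7: W B5 → L1 hit [D]
8: R B0 → L0 hit [D]
9: W B5 → L1 hit [D]
10: R B4 → L0 miss wb→B0 [-]
11: W B4 → L0 hit [D]
12: W B4 → L0 hit [D]
13: W B1 → L1 miss wb→B5 [D]
14: R B5 → L1 miss wb→B1 [-]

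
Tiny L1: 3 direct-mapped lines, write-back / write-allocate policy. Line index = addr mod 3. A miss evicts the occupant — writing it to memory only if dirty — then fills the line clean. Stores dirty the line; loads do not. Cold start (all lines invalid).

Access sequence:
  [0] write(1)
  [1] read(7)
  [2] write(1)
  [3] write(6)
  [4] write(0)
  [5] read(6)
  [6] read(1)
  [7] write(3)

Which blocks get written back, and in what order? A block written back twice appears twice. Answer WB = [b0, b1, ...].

WB = [1, 6, 0]

  0 | W B1 → L1 miss [D]
  1 | R B7 → L1 miss wb→B1 [-]
  2 | W B1 → L1 miss [D]
  3 | W B6 → L0 miss [D]
  4 | W B0 → L0 miss wb→B6 [D]
  5 | R B6 → L0 miss wb→B0 [-]
  6 | R B1 → L1 hit [D]
  7 | W B3 → L0 miss [D]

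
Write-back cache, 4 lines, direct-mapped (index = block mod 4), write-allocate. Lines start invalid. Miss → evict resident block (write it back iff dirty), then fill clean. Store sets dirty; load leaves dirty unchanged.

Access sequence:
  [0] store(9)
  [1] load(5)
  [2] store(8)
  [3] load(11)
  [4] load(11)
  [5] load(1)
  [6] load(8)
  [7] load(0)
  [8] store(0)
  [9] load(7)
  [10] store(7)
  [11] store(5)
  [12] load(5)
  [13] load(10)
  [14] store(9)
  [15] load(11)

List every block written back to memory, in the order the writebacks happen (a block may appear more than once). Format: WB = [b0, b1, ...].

  0 | W B9 → L1 miss [D]
  1 | R B5 → L1 miss wb→B9 [-]
  2 | W B8 → L0 miss [D]
  3 | R B11 → L3 miss [-]
  4 | R B11 → L3 hit [-]
  5 | R B1 → L1 miss [-]
  6 | R B8 → L0 hit [D]
  7 | R B0 → L0 miss wb→B8 [-]
  8 | W B0 → L0 hit [D]
  9 | R B7 → L3 miss [-]
  10 | W B7 → L3 hit [D]
  11 | W B5 → L1 miss [D]
  12 | R B5 → L1 hit [D]
  13 | R B10 → L2 miss [-]
  14 | W B9 → L1 miss wb→B5 [D]
  15 | R B11 → L3 miss wb→B7 [-]

WB = [9, 8, 5, 7]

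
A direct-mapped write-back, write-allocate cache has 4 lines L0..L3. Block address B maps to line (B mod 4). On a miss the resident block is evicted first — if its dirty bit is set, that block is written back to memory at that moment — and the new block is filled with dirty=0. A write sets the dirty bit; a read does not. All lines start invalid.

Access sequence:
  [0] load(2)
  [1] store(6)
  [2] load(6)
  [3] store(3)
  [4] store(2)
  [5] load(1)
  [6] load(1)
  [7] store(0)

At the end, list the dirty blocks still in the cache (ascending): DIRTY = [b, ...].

  0 | R B2 → L2 miss [-]
  1 | W B6 → L2 miss [D]
  2 | R B6 → L2 hit [D]
  3 | W B3 → L3 miss [D]
  4 | W B2 → L2 miss wb→B6 [D]
  5 | R B1 → L1 miss [-]
  6 | R B1 → L1 hit [-]
  7 | W B0 → L0 miss [D]

DIRTY = [0, 2, 3]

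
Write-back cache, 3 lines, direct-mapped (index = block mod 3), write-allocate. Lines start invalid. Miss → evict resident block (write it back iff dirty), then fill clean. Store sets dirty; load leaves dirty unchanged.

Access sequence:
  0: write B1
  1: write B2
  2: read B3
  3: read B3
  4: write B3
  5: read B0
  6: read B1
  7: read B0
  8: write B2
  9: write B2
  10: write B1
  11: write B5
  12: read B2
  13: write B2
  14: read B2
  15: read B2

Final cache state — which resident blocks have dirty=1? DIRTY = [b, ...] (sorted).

DIRTY = [1, 2]

0: W B1 -> L1 miss  d=D]
1: W B2 -> L2 miss  d=D]
2: R B3 -> L0 miss  d=-]
3: R B3 -> L0 hit  d=-]
4: W B3 -> L0 hit  d=D]
5: R B0 -> L0 miss wb->B3  d=-]
6: R B1 -> L1 hit  d=D]
7: R B0 -> L0 hit  d=-]
8: W B2 -> L2 hit  d=D]
9: W B2 -> L2 hit  d=D]
10: W B1 -> L1 hit  d=D]
11: W B5 -> L2 miss wb->B2  d=D]
12: R B2 -> L2 miss wb->B5  d=-]
13: W B2 -> L2 hit  d=D]
14: R B2 -> L2 hit  d=D]
15: R B2 -> L2 hit  d=D]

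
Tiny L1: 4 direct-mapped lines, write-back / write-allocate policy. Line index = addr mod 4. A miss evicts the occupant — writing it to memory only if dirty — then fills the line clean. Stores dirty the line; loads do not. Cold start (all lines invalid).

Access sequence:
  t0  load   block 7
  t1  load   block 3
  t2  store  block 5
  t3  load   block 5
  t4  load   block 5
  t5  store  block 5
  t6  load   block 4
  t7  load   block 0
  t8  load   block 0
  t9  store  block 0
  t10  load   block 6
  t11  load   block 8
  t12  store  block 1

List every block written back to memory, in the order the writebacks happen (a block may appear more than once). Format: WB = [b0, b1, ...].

WB = [0, 5]

0: R B7 → L3 miss [-]
1: R B3 → L3 miss [-]
2: W B5 → L1 miss [D]
3: R B5 → L1 hit [D]
4: R B5 → L1 hit [D]
5: W B5 → L1 hit [D]
6: R B4 → L0 miss [-]
7: R B0 → L0 miss [-]
8: R B0 → L0 hit [-]
9: W B0 → L0 hit [D]
10: R B6 → L2 miss [-]
11: R B8 → L0 miss wb→B0 [-]
12: W B1 → L1 miss wb→B5 [D]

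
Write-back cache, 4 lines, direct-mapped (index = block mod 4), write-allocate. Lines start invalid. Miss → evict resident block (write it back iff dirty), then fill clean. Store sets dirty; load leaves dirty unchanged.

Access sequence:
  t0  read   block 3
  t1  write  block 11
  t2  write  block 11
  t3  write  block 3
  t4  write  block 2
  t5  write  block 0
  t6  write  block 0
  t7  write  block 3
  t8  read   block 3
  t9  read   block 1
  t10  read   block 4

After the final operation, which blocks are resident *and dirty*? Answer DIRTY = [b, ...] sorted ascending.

0: R B3 -> L3 miss  d=-]
1: W B11 -> L3 miss  d=D]
2: W B11 -> L3 hit  d=D]
3: W B3 -> L3 miss wb->B11  d=D]
4: W B2 -> L2 miss  d=D]
5: W B0 -> L0 miss  d=D]
6: W B0 -> L0 hit  d=D]
7: W B3 -> L3 hit  d=D]
8: R B3 -> L3 hit  d=D]
9: R B1 -> L1 miss  d=-]
10: R B4 -> L0 miss wb->B0  d=-]

DIRTY = [2, 3]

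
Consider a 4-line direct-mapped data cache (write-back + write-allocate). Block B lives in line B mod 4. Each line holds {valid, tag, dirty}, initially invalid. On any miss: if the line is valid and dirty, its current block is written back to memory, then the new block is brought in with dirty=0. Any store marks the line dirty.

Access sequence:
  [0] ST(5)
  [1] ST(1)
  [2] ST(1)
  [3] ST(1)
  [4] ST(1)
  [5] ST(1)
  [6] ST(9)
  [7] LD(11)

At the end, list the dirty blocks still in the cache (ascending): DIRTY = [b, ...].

DIRTY = [9]

0: W B5 -> L1 miss  d=D]
1: W B1 -> L1 miss wb->B5  d=D]
2: W B1 -> L1 hit  d=D]
3: W B1 -> L1 hit  d=D]
4: W B1 -> L1 hit  d=D]
5: W B1 -> L1 hit  d=D]
6: W B9 -> L1 miss wb->B1  d=D]
7: R B11 -> L3 miss  d=-]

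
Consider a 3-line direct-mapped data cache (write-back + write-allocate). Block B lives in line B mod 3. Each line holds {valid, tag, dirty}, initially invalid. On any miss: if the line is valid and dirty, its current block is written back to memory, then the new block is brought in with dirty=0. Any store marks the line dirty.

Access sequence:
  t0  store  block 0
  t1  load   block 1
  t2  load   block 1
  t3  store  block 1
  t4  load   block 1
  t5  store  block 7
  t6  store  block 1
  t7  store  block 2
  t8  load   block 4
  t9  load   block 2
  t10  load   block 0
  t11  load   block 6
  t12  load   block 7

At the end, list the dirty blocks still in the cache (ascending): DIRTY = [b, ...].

DIRTY = [2]

  0 | W B0 → L0 miss [D]
  1 | R B1 → L1 miss [-]
  2 | R B1 → L1 hit [-]
  3 | W B1 → L1 hit [D]
  4 | R B1 → L1 hit [D]
  5 | W B7 → L1 miss wb→B1 [D]
  6 | W B1 → L1 miss wb→B7 [D]
  7 | W B2 → L2 miss [D]
  8 | R B4 → L1 miss wb→B1 [-]
  9 | R B2 → L2 hit [D]
  10 | R B0 → L0 hit [D]
  11 | R B6 → L0 miss wb→B0 [-]
  12 | R B7 → L1 miss [-]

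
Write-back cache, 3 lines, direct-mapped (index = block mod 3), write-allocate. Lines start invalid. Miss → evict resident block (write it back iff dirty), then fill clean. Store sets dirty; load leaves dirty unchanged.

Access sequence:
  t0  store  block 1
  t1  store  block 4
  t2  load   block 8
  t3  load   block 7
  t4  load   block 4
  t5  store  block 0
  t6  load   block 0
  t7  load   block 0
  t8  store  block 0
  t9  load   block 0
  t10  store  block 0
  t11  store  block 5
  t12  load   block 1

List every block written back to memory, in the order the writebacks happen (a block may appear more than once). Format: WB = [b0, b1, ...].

0: W B1 → L1 miss [D]
1: W B4 → L1 miss wb→B1 [D]
2: R B8 → L2 miss [-]
3: R B7 → L1 miss wb→B4 [-]
4: R B4 → L1 miss [-]
5: W B0 → L0 miss [D]
6: R B0 → L0 hit [D]
7: R B0 → L0 hit [D]
8: W B0 → L0 hit [D]
9: R B0 → L0 hit [D]
10: W B0 → L0 hit [D]
11: W B5 → L2 miss [D]
12: R B1 → L1 miss [-]

WB = [1, 4]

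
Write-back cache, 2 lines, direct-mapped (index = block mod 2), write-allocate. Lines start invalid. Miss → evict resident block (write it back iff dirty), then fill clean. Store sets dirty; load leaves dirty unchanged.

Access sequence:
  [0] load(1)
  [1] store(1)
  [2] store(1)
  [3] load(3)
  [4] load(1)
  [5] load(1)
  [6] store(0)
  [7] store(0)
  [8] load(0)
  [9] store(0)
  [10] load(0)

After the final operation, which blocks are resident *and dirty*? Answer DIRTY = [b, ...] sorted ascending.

DIRTY = [0]

  0 | R B1 → L1 miss [-]
  1 | W B1 → L1 hit [D]
  2 | W B1 → L1 hit [D]
  3 | R B3 → L1 miss wb→B1 [-]
  4 | R B1 → L1 miss [-]
  5 | R B1 → L1 hit [-]
  6 | W B0 → L0 miss [D]
  7 | W B0 → L0 hit [D]
  8 | R B0 → L0 hit [D]
  9 | W B0 → L0 hit [D]
  10 | R B0 → L0 hit [D]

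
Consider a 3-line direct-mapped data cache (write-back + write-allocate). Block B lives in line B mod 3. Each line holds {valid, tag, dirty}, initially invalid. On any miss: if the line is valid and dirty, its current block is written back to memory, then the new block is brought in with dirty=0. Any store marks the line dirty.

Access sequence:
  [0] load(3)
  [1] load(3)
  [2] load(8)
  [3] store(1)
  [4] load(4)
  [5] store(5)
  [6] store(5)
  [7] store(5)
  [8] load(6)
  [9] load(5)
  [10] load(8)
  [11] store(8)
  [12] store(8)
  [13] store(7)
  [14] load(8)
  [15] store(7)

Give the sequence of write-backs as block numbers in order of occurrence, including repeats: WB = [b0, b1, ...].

0: R B3 -> L0 miss  d=-]
1: R B3 -> L0 hit  d=-]
2: R B8 -> L2 miss  d=-]
3: W B1 -> L1 miss  d=D]
4: R B4 -> L1 miss wb->B1  d=-]
5: W B5 -> L2 miss  d=D]
6: W B5 -> L2 hit  d=D]
7: W B5 -> L2 hit  d=D]
8: R B6 -> L0 miss  d=-]
9: R B5 -> L2 hit  d=D]
10: R B8 -> L2 miss wb->B5  d=-]
11: W B8 -> L2 hit  d=D]
12: W B8 -> L2 hit  d=D]
13: W B7 -> L1 miss  d=D]
14: R B8 -> L2 hit  d=D]
15: W B7 -> L1 hit  d=D]

WB = [1, 5]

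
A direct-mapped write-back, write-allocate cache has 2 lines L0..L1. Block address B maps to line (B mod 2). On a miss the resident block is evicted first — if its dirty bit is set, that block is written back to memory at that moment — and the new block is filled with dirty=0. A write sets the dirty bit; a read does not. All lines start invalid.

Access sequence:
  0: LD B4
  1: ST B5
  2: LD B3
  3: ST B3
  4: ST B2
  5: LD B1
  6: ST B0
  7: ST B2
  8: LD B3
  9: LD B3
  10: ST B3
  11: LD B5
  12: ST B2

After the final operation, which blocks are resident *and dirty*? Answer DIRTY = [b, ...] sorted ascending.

0: R B4 → L0 miss [-]
1: W B5 → L1 miss [D]
2: R B3 → L1 miss wb→B5 [-]
3: W B3 → L1 hit [D]
4: W B2 → L0 miss [D]
5: R B1 → L1 miss wb→B3 [-]
6: W B0 → L0 miss wb→B2 [D]
7: W B2 → L0 miss wb→B0 [D]
8: R B3 → L1 miss [-]
9: R B3 → L1 hit [-]
10: W B3 → L1 hit [D]
11: R B5 → L1 miss wb→B3 [-]
12: W B2 → L0 hit [D]

DIRTY = [2]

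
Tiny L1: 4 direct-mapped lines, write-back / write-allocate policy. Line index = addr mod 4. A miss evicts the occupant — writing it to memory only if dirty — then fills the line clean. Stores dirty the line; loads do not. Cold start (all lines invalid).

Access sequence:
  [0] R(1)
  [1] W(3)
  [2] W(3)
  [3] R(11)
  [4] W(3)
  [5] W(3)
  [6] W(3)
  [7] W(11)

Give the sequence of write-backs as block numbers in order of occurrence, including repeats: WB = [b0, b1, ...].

WB = [3, 3]

0: R B1 → L1 miss [-]
1: W B3 → L3 miss [D]
2: W B3 → L3 hit [D]
3: R B11 → L3 miss wb→B3 [-]
4: W B3 → L3 miss [D]
5: W B3 → L3 hit [D]
6: W B3 → L3 hit [D]
7: W B11 → L3 miss wb→B3 [D]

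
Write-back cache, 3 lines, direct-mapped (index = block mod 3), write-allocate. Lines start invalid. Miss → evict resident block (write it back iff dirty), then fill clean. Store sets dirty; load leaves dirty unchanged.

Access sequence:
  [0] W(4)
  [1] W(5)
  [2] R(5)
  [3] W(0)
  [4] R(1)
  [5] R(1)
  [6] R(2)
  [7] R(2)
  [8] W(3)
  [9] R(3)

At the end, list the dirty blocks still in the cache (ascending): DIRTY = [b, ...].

DIRTY = [3]

0: W B4 -> L1 miss  d=D]
1: W B5 -> L2 miss  d=D]
2: R B5 -> L2 hit  d=D]
3: W B0 -> L0 miss  d=D]
4: R B1 -> L1 miss wb->B4  d=-]
5: R B1 -> L1 hit  d=-]
6: R B2 -> L2 miss wb->B5  d=-]
7: R B2 -> L2 hit  d=-]
8: W B3 -> L0 miss wb->B0  d=D]
9: R B3 -> L0 hit  d=D]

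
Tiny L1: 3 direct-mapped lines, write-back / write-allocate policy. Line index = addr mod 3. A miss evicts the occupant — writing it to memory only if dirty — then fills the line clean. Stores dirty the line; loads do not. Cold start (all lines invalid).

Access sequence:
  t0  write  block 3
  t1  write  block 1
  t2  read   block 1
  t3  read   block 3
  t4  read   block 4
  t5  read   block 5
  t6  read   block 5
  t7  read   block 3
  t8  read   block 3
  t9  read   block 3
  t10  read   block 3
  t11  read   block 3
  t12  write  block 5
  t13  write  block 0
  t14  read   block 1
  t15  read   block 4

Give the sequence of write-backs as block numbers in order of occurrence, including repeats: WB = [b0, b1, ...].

0: W B3 → L0 miss [D]
1: W B1 → L1 miss [D]
2: R B1 → L1 hit [D]
3: R B3 → L0 hit [D]
4: R B4 → L1 miss wb→B1 [-]
5: R B5 → L2 miss [-]
6: R B5 → L2 hit [-]
7: R B3 → L0 hit [D]
8: R B3 → L0 hit [D]
9: R B3 → L0 hit [D]
10: R B3 → L0 hit [D]
11: R B3 → L0 hit [D]
12: W B5 → L2 hit [D]
13: W B0 → L0 miss wb→B3 [D]
14: R B1 → L1 miss [-]
15: R B4 → L1 miss [-]

WB = [1, 3]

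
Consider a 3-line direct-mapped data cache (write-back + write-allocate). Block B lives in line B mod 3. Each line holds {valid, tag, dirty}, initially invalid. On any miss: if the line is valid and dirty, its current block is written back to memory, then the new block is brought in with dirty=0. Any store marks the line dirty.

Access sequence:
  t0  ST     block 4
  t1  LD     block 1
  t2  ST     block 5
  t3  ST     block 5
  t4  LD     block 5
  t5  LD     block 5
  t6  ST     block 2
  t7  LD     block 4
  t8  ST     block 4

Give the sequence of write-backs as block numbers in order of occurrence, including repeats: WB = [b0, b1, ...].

WB = [4, 5]

0: W B4 → L1 miss [D]
1: R B1 → L1 miss wb→B4 [-]
2: W B5 → L2 miss [D]
3: W B5 → L2 hit [D]
4: R B5 → L2 hit [D]
5: R B5 → L2 hit [D]
6: W B2 → L2 miss wb→B5 [D]
7: R B4 → L1 miss [-]
8: W B4 → L1 hit [D]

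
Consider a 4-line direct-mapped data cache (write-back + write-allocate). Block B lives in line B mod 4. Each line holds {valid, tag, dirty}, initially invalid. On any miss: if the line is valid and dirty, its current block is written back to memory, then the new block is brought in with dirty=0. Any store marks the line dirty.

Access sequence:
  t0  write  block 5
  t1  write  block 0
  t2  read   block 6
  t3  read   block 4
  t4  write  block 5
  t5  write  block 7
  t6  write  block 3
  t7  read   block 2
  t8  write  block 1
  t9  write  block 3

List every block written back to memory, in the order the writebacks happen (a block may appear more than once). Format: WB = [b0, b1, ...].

WB = [0, 7, 5]

  0 | W B5 → L1 miss [D]
  1 | W B0 → L0 miss [D]
  2 | R B6 → L2 miss [-]
  3 | R B4 → L0 miss wb→B0 [-]
  4 | W B5 → L1 hit [D]
  5 | W B7 → L3 miss [D]
  6 | W B3 → L3 miss wb→B7 [D]
  7 | R B2 → L2 miss [-]
  8 | W B1 → L1 miss wb→B5 [D]
  9 | W B3 → L3 hit [D]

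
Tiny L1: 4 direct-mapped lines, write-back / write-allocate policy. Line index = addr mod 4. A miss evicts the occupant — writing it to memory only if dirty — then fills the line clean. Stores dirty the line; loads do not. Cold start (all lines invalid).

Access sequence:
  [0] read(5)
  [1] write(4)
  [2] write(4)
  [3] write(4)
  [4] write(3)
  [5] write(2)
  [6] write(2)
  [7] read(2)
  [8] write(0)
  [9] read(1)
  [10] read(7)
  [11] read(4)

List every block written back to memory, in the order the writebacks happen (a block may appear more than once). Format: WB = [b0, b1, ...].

WB = [4, 3, 0]

0: R B5 → L1 miss [-]
1: W B4 → L0 miss [D]
2: W B4 → L0 hit [D]
3: W B4 → L0 hit [D]
4: W B3 → L3 miss [D]
5: W B2 → L2 miss [D]
6: W B2 → L2 hit [D]
7: R B2 → L2 hit [D]
8: W B0 → L0 miss wb→B4 [D]
9: R B1 → L1 miss [-]
10: R B7 → L3 miss wb→B3 [-]
11: R B4 → L0 miss wb→B0 [-]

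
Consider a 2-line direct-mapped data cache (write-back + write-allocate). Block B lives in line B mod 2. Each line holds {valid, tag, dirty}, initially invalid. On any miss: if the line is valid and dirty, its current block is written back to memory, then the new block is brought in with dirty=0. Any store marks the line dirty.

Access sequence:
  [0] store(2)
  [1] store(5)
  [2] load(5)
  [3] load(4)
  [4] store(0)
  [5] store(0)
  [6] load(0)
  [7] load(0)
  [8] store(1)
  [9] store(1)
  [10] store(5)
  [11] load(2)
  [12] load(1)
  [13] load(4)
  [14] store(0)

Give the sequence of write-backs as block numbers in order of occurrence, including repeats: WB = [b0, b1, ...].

0: W B2 → L0 miss [D]
1: W B5 → L1 miss [D]
2: R B5 → L1 hit [D]
3: R B4 → L0 miss wb→B2 [-]
4: W B0 → L0 miss [D]
5: W B0 → L0 hit [D]
6: R B0 → L0 hit [D]
7: R B0 → L0 hit [D]
8: W B1 → L1 miss wb→B5 [D]
9: W B1 → L1 hit [D]
10: W B5 → L1 miss wb→B1 [D]
11: R B2 → L0 miss wb→B0 [-]
12: R B1 → L1 miss wb→B5 [-]
13: R B4 → L0 miss [-]
14: W B0 → L0 miss [D]

WB = [2, 5, 1, 0, 5]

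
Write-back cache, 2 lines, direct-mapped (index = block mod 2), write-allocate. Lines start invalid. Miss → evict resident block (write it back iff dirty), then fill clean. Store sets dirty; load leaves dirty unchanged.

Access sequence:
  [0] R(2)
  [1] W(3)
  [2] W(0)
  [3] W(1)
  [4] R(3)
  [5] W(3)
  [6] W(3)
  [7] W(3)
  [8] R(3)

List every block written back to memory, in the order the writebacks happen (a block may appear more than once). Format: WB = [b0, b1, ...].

WB = [3, 1]

  0 | R B2 → L0 miss [-]
  1 | W B3 → L1 miss [D]
  2 | W B0 → L0 miss [D]
  3 | W B1 → L1 miss wb→B3 [D]
  4 | R B3 → L1 miss wb→B1 [-]
  5 | W B3 → L1 hit [D]
  6 | W B3 → L1 hit [D]
  7 | W B3 → L1 hit [D]
  8 | R B3 → L1 hit [D]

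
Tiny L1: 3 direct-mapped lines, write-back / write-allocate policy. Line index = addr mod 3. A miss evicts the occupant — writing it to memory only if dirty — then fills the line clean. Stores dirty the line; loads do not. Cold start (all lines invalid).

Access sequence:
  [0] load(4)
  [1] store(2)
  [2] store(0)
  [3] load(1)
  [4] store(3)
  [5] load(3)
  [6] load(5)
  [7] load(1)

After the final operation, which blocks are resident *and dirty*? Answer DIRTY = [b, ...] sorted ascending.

0: R B4 -> L1 miss  d=-]
1: W B2 -> L2 miss  d=D]
2: W B0 -> L0 miss  d=D]
3: R B1 -> L1 miss  d=-]
4: W B3 -> L0 miss wb->B0  d=D]
5: R B3 -> L0 hit  d=D]
6: R B5 -> L2 miss wb->B2  d=-]
7: R B1 -> L1 hit  d=-]

DIRTY = [3]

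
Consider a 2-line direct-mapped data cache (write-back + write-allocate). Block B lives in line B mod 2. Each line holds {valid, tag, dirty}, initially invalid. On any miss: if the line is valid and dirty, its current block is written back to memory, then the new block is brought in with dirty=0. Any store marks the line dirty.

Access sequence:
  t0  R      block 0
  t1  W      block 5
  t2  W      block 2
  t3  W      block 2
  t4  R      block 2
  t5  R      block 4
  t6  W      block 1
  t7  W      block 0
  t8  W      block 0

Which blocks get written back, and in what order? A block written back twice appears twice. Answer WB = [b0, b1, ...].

0: R B0 -> L0 miss  d=-]
1: W B5 -> L1 miss  d=D]
2: W B2 -> L0 miss  d=D]
3: W B2 -> L0 hit  d=D]
4: R B2 -> L0 hit  d=D]
5: R B4 -> L0 miss wb->B2  d=-]
6: W B1 -> L1 miss wb->B5  d=D]
7: W B0 -> L0 miss  d=D]
8: W B0 -> L0 hit  d=D]

WB = [2, 5]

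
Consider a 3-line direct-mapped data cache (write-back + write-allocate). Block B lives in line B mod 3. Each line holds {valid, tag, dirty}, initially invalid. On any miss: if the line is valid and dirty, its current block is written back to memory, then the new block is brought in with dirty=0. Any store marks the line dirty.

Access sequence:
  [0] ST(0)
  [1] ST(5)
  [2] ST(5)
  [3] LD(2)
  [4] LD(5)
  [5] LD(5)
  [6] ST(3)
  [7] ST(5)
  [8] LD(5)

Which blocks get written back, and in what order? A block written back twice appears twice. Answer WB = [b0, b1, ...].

WB = [5, 0]

0: W B0 → L0 miss [D]
1: W B5 → L2 miss [D]
2: W B5 → L2 hit [D]
3: R B2 → L2 miss wb→B5 [-]
4: R B5 → L2 miss [-]
5: R B5 → L2 hit [-]
6: W B3 → L0 miss wb→B0 [D]
7: W B5 → L2 hit [D]
8: R B5 → L2 hit [D]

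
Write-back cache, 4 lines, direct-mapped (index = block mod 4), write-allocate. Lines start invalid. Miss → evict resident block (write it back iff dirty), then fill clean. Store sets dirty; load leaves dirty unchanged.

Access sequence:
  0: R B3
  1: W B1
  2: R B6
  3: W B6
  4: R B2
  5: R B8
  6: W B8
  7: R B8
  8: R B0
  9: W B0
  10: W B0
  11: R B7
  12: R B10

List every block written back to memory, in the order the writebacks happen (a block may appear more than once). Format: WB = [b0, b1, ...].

WB = [6, 8]

0: R B3 -> L3 miss  d=-]
1: W B1 -> L1 miss  d=D]
2: R B6 -> L2 miss  d=-]
3: W B6 -> L2 hit  d=D]
4: R B2 -> L2 miss wb->B6  d=-]
5: R B8 -> L0 miss  d=-]
6: W B8 -> L0 hit  d=D]
7: R B8 -> L0 hit  d=D]
8: R B0 -> L0 miss wb->B8  d=-]
9: W B0 -> L0 hit  d=D]
10: W B0 -> L0 hit  d=D]
11: R B7 -> L3 miss  d=-]
12: R B10 -> L2 miss  d=-]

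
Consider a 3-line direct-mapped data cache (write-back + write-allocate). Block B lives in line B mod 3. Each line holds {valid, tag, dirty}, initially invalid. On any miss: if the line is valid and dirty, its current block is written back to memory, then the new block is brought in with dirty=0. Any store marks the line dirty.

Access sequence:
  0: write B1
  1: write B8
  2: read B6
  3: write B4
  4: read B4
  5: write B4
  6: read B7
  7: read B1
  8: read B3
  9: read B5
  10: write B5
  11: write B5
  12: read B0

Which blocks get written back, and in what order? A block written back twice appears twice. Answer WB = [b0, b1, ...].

WB = [1, 4, 8]

  0 | W B1 → L1 miss [D]
  1 | W B8 → L2 miss [D]
  2 | R B6 → L0 miss [-]
  3 | W B4 → L1 miss wb→B1 [D]
  4 | R B4 → L1 hit [D]
  5 | W B4 → L1 hit [D]
  6 | R B7 → L1 miss wb→B4 [-]
  7 | R B1 → L1 miss [-]
  8 | R B3 → L0 miss [-]
  9 | R B5 → L2 miss wb→B8 [-]
  10 | W B5 → L2 hit [D]
  11 | W B5 → L2 hit [D]
  12 | R B0 → L0 miss [-]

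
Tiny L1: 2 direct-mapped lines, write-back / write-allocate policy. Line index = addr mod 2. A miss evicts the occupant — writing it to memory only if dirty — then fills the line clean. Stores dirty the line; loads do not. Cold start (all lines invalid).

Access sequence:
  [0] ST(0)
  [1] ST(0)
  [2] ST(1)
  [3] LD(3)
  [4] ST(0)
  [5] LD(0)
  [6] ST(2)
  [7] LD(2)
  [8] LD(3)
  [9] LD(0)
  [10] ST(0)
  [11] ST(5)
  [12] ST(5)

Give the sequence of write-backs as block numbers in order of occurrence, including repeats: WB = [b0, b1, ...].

WB = [1, 0, 2]

0: W B0 -> L0 miss  d=D]
1: W B0 -> L0 hit  d=D]
2: W B1 -> L1 miss  d=D]
3: R B3 -> L1 miss wb->B1  d=-]
4: W B0 -> L0 hit  d=D]
5: R B0 -> L0 hit  d=D]
6: W B2 -> L0 miss wb->B0  d=D]
7: R B2 -> L0 hit  d=D]
8: R B3 -> L1 hit  d=-]
9: R B0 -> L0 miss wb->B2  d=-]
10: W B0 -> L0 hit  d=D]
11: W B5 -> L1 miss  d=D]
12: W B5 -> L1 hit  d=D]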